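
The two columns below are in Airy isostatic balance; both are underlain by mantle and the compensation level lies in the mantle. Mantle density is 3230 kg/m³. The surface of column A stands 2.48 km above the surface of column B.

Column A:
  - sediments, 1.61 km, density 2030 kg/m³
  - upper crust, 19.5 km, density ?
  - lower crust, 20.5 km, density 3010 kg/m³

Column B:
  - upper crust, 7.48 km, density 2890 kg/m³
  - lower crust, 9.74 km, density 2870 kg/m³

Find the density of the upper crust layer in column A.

2840 kg/m³

Take the compensation level at the base of the deeper column (depth z_c below the surface of column A) and equate Σ ρ_i t_i down to z_c; mantle fills any gap and the z_c terms cancel.
Column A: 1.61×2030 + 19.5×ρ + 20.5×3010 + (z_c − 41.61)×3230
Column B: 2.48×0 + 7.48×2890 + 9.74×2870 + (z_c − 2.48 − 17.22)×3230
The z_c×3230 term appears on both sides and cancels. Collect the known terms of each column as K = Σ(ρt)_known − 3230 × (depth of known layers): K_A = 64973.3 − 3230×41.61 = −69427; K_B = 49571 − 3230×(2.48 + 17.22) = −14060.
Balance: K_A + 19.5×ρ = K_B, so ρ = (K_B − K_A)/19.5 = 55367/19.5 = 2840 kg/m³.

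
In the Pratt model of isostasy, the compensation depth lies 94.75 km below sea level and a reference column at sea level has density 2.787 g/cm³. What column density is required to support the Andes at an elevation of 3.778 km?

2.68 g/cm³

Pratt balance: ρ_ref D = ρ (D + h).
ρ = ρ_ref D/(D + h) = 2.787 × 94.75 km/(94.75 km + 3.778 km) = 2.68 g/cm³.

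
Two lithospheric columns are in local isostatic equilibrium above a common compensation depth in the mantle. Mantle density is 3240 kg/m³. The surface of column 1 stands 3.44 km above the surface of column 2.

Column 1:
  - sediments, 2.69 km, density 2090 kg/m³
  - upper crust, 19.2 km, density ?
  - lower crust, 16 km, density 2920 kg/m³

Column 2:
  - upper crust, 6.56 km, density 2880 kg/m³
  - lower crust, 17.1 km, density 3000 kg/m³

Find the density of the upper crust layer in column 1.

2750 kg/m³

Take the compensation level at the base of the deeper column (depth z_c below the surface of column 1) and equate Σ ρ_i t_i down to z_c; mantle fills any gap and the z_c terms cancel.
Column 1: 2.69×2090 + 19.2×ρ + 16×2920 + (z_c − 37.89)×3240
Column 2: 3.44×0 + 6.56×2880 + 17.1×3000 + (z_c − 3.44 − 23.66)×3240
The z_c×3240 term appears on both sides and cancels. Collect the known terms of each column as K = Σ(ρt)_known − 3240 × (depth of known layers): K_1 = 52342.1 − 3240×37.89 = −70421.5; K_2 = 70192.8 − 3240×(3.44 + 23.66) = −17611.2.
Balance: K_1 + 19.2×ρ = K_2, so ρ = (K_2 − K_1)/19.2 = 52810.3/19.2 = 2750 kg/m³.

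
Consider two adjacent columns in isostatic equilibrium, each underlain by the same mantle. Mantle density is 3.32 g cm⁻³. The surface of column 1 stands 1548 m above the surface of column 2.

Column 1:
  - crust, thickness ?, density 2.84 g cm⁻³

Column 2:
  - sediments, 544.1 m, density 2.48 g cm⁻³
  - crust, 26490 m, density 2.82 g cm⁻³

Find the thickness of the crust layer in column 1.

39300 m

Take the compensation level at the base of the deeper column (depth z_c below the surface of column 1) and equate Σ ρ_i t_i down to z_c; mantle fills any gap and the z_c terms cancel.
Column 1: x×2.84 + (z_c − 0 − x)×3.32
Column 2: 1548×0 + 544.1×2.48 + 26490×2.82 + (z_c − 1548 − 27034.1)×3.32
The z_c×3.32 term appears on both sides and cancels. Collect the known terms of each column as K = Σ(ρt)_known − 3.32 × (depth of known layers): K_1 = 0 − 3.32×0 = 0; K_2 = 76051.168 − 3.32×(1548 + 27034.1) = −18841.404.
Balance: K_1 − x×(3.32 − 2.84) = K_2, so x = (K_1 − K_2)/(3.32 − 2.84) = 18841.4/0.48 = 39300 m.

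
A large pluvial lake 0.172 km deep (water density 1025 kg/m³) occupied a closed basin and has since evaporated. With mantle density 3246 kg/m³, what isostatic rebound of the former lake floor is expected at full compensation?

0.0543 km

u = d ρ_w/ρ_m = 0.172 km × 1025/3246 = 0.0543 km.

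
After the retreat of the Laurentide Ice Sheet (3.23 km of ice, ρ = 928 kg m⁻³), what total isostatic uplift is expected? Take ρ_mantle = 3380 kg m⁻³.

Removing the load lets mantle flow back in; uplift u satisfies ρ_ice t = ρ_m u.
u = t ρ_ice/ρ_m = 3.23 km × 928/3380 = 0.887 km.

0.887 km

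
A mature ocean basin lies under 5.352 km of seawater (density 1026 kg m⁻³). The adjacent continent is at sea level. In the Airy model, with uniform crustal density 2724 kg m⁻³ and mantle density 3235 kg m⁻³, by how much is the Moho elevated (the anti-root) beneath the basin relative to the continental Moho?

In Airy isostatic equilibrium: replacing crust with seawater at the top is compensated by replacing crust with mantle at the base: d (ρ_c − ρ_w) = a (ρ_m − ρ_c).
a = d (ρ_c − ρ_w)/(ρ_m − ρ_c) = 5.352 km × 1698/511 = 17.8 km.

17.8 km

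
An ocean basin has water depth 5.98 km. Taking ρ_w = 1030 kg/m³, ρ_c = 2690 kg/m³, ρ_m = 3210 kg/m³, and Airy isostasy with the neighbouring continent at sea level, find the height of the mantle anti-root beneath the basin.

For local isostatic compensation: replacing crust with seawater at the top is compensated by replacing crust with mantle at the base: d (ρ_c − ρ_w) = a (ρ_m − ρ_c).
a = d (ρ_c − ρ_w)/(ρ_m − ρ_c) = 5.98 km × 1660/520 = 19.1 km.

19.1 km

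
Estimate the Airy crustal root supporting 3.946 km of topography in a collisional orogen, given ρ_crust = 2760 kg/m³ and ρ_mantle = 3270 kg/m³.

For local isostatic compensation: the weight of the topography is balanced by the buoyancy of the root, ρ_c h = (ρ_m − ρ_c) r.
r = h · ρ_c / (ρ_m − ρ_c) = 3.946 km × 2760 / (3270 − 2760) = 21.4 km.

21.4 km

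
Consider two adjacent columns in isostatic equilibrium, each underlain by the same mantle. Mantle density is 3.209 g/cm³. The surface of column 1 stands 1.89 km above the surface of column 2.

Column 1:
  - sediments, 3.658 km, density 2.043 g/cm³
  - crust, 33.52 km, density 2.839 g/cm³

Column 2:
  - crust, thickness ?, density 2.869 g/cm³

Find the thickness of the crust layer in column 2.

31.2 km

Take the compensation level at the base of the deeper column (depth z_c below the surface of column 1) and equate Σ ρ_i t_i down to z_c; mantle fills any gap and the z_c terms cancel.
Column 1: 3.658×2.043 + 33.52×2.839 + (z_c − 37.178)×3.209
Column 2: 1.89×0 + x×2.869 + (z_c − 1.89 − 0 − x)×3.209
The z_c×3.209 term appears on both sides and cancels. Collect the known terms of each column as K = Σ(ρt)_known − 3.209 × (depth of known layers): K_1 = 102.636574 − 3.209×37.178 = −16.667628; K_2 = 0 − 3.209×(1.89 + 0) = −6.06501.
Balance: K_1 = K_2 − x×(3.209 − 2.869), so x = (K_2 − K_1)/(3.209 − 2.869) = 10.6026/0.34 = 31.2 km.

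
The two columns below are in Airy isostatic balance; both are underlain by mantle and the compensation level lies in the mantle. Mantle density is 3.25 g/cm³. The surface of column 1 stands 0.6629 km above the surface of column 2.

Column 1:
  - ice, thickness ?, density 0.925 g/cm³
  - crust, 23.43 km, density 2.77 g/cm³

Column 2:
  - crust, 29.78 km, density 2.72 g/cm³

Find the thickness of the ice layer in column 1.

2.88 km

Take the compensation level at the base of the deeper column (depth z_c below the surface of column 1) and equate Σ ρ_i t_i down to z_c; mantle fills any gap and the z_c terms cancel.
Column 1: x×0.925 + 23.43×2.77 + (z_c − 23.43 − x)×3.25
Column 2: 0.6629×0 + 29.78×2.72 + (z_c − 0.6629 − 29.78)×3.25
The z_c×3.25 term appears on both sides and cancels. Collect the known terms of each column as K = Σ(ρt)_known − 3.25 × (depth of known layers): K_1 = 64.9011 − 3.25×23.43 = −11.2464; K_2 = 81.0016 − 3.25×(0.6629 + 29.78) = −17.937825.
Balance: K_1 − x×(3.25 − 0.925) = K_2, so x = (K_1 − K_2)/(3.25 − 0.925) = 6.69142/2.325 = 2.88 km.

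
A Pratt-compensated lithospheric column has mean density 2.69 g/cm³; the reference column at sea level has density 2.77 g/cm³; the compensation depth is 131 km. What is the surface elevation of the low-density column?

ρ_ref D = ρ (D + h) → h = D (ρ_ref − ρ)/ρ.
h = 131 km × (2.77 − 2.69)/2.69 = 3.9 km.

3.9 km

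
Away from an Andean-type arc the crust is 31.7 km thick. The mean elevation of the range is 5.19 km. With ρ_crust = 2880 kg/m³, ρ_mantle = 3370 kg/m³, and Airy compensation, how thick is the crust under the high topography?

67.4 km

Root depth r = h ρ_c / (ρ_m − ρ_c) = 5.19 km × 2880 / 490 = 30.5 km.
Total thickness = T + h + r = 31.7 km + 5.19 km + 30.5 km = 67.4 km.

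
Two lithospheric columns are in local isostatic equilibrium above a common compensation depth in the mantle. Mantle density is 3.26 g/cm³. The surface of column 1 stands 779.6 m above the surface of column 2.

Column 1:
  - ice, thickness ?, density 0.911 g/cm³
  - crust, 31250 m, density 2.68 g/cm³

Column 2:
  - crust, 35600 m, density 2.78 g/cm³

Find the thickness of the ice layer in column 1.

640 m

Take the compensation level at the base of the deeper column (depth z_c below the surface of column 1) and equate Σ ρ_i t_i down to z_c; mantle fills any gap and the z_c terms cancel.
Column 1: x×0.911 + 31250×2.68 + (z_c − 31250 − x)×3.26
Column 2: 779.6×0 + 35600×2.78 + (z_c − 779.6 − 35600)×3.26
The z_c×3.26 term appears on both sides and cancels. Collect the known terms of each column as K = Σ(ρt)_known − 3.26 × (depth of known layers): K_1 = 83750 − 3.26×31250 = −18125; K_2 = 98968 − 3.26×(779.6 + 35600) = −19629.496.
Balance: K_1 − x×(3.26 − 0.911) = K_2, so x = (K_1 − K_2)/(3.26 − 0.911) = 1504.5/2.349 = 640 m.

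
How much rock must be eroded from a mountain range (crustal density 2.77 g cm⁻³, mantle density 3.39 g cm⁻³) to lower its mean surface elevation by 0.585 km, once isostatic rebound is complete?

3.2 km

Net drop Δ = e − u = e − e ρ_c/ρ_m = e (ρ_m − ρ_c)/ρ_m.
e = Δ ρ_m/(ρ_m − ρ_c) = 0.585 km × 3.39/0.62 = 3.2 km.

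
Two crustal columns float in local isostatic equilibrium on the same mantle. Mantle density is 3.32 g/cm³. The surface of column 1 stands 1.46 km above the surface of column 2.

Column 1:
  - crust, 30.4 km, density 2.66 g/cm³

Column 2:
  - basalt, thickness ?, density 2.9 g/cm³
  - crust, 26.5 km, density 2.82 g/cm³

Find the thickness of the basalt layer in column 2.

4.68 km

Take the compensation level at the base of the deeper column (depth z_c below the surface of column 1) and equate Σ ρ_i t_i down to z_c; mantle fills any gap and the z_c terms cancel.
Column 1: 30.4×2.66 + (z_c − 30.4)×3.32
Column 2: 1.46×0 + x×2.9 + 26.5×2.82 + (z_c − 1.46 − 26.5 − x)×3.32
The z_c×3.32 term appears on both sides and cancels. Collect the known terms of each column as K = Σ(ρt)_known − 3.32 × (depth of known layers): K_1 = 80.864 − 3.32×30.4 = −20.064; K_2 = 74.73 − 3.32×(1.46 + 26.5) = −18.0972.
Balance: K_1 = K_2 − x×(3.32 − 2.9), so x = (K_2 − K_1)/(3.32 − 2.9) = 1.9668/0.42 = 4.68 km.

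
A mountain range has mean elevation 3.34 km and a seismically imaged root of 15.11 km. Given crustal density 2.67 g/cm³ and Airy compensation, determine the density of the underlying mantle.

3.26 g/cm³

Airy balance: ρ_c h = (ρ_m − ρ_c) r → ρ_m = ρ_c (1 + h/r).
ρ_m = 2.67 × (1 + 3.34 km/15.11 km) = 3.26 g/cm³.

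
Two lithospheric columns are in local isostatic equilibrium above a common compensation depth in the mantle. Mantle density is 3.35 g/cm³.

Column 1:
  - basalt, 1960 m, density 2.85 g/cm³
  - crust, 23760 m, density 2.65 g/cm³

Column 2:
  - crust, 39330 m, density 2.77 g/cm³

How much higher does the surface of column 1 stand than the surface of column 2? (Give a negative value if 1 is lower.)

−1550 m

For any compensation level in the mantle, the mantle terms cancel and isostasy reduces to e = (Σt_1 − Σt_2) − (Σ(ρt)_1 − Σ(ρt)_2) / ρ_m.
Σt_1 = 25720 m; Σt_2 = 39330 m; Σ(ρt)_1 = 68550; Σ(ρt)_2 = 108944.1 (in m·g/cm³).
e = (25720 − 39330) − (68550 − 108944.1) / 3.35 = −1550 m.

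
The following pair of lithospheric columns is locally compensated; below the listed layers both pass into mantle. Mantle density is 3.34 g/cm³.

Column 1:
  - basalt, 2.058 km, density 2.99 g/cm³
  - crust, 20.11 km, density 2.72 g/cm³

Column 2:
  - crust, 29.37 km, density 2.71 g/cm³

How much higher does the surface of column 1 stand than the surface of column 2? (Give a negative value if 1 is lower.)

For any compensation level in the mantle, the mantle terms cancel and isostasy reduces to e = (Σt_1 − Σt_2) − (Σ(ρt)_1 − Σ(ρt)_2) / ρ_m.
Σt_1 = 22.168 km; Σt_2 = 29.37 km; Σ(ρt)_1 = 60.85262; Σ(ρt)_2 = 79.5927 (in km·g/cm³).
e = (22.168 − 29.37) − (60.85262 − 79.5927) / 3.34 = −1.59 km.

−1.59 km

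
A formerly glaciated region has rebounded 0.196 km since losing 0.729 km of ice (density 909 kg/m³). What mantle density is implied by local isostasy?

ρ_m = ρ_ice t / u = 909 × 0.729 km/0.196 km = 3380 kg/m³.

3380 kg/m³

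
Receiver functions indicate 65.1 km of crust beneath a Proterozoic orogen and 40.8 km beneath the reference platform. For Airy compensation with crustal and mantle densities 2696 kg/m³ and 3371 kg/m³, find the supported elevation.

Excess crust Δ = 65.1 km − 40.8 km = 24.3 km, split between elevation h and root r with h + r = Δ.
Airy balance ρ_c h = (ρ_m − ρ_c) r gives r = h ρ_c/(ρ_m − ρ_c), so h (1 + ρ_c/(ρ_m − ρ_c)) = Δ, i.e. h = Δ (ρ_m − ρ_c)/ρ_m.
h = 24.3 km × 675/3371 = 4.87 km.

4.87 km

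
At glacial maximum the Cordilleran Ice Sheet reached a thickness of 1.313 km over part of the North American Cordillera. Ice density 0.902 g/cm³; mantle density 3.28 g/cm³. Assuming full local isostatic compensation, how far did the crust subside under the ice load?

0.361 km

Balancing pressure at the compensation depth: the ice load ρ_ice t is balanced by mantle displaced below, ρ_m s.
s = t ρ_ice / ρ_m = 1.313 km × 0.902/3.28 = 0.361 km.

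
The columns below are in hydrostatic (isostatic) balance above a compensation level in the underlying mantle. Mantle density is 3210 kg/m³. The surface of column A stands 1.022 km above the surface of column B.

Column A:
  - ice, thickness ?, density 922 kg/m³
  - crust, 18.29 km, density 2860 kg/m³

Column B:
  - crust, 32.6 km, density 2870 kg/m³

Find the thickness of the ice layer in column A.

Take the compensation level at the base of the deeper column (depth z_c below the surface of column A) and equate Σ ρ_i t_i down to z_c; mantle fills any gap and the z_c terms cancel.
Column A: x×922 + 18.29×2860 + (z_c − 18.29 − x)×3210
Column B: 1.022×0 + 32.6×2870 + (z_c − 1.022 − 32.6)×3210
The z_c×3210 term appears on both sides and cancels. Collect the known terms of each column as K = Σ(ρt)_known − 3210 × (depth of known layers): K_A = 52309.4 − 3210×18.29 = −6401.5; K_B = 93562 − 3210×(1.022 + 32.6) = −14364.62.
Balance: K_A − x×(3210 − 922) = K_B, so x = (K_A − K_B)/(3210 − 922) = 7963.12/2288 = 3.48 km.

3.48 km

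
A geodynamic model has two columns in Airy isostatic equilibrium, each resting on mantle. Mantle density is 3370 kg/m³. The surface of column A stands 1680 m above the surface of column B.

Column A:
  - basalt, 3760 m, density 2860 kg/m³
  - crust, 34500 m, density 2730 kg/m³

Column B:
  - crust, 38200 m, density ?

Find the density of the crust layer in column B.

2890 kg/m³

Take the compensation level at the base of the deeper column (depth z_c below the surface of column A) and equate Σ ρ_i t_i down to z_c; mantle fills any gap and the z_c terms cancel.
Column A: 3760×2860 + 34500×2730 + (z_c − 38260)×3370
Column B: 1680×0 + 38200×ρ + (z_c − 1680 − 38200)×3370
The z_c×3370 term appears on both sides and cancels. Collect the known terms of each column as K = Σ(ρt)_known − 3370 × (depth of known layers): K_A = 104938600 − 3370×38260 = −23997600; K_B = 0 − 3370×(1680 + 38200) = −134395600.
Balance: K_A = K_B + 38200×ρ, so ρ = (K_A − K_B)/38200 = 110398000/38200 = 2890 kg/m³.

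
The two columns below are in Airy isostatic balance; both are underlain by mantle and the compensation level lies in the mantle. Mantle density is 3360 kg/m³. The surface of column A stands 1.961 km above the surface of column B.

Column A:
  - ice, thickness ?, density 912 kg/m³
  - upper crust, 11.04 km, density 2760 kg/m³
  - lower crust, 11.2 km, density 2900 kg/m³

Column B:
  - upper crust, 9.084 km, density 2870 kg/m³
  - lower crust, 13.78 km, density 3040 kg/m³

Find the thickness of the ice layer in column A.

Take the compensation level at the base of the deeper column (depth z_c below the surface of column A) and equate Σ ρ_i t_i down to z_c; mantle fills any gap and the z_c terms cancel.
Column A: x×912 + 11.04×2760 + 11.2×2900 + (z_c − 22.24 − x)×3360
Column B: 1.961×0 + 9.084×2870 + 13.78×3040 + (z_c − 1.961 − 22.864)×3360
The z_c×3360 term appears on both sides and cancels. Collect the known terms of each column as K = Σ(ρt)_known − 3360 × (depth of known layers): K_A = 62950.4 − 3360×22.24 = −11776; K_B = 67962.28 − 3360×(1.961 + 22.864) = −15449.72.
Balance: K_A − x×(3360 − 912) = K_B, so x = (K_A − K_B)/(3360 − 912) = 3673.72/2448 = 1.5 km.

1.5 km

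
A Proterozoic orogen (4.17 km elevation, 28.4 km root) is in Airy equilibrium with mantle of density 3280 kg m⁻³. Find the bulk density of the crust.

2860 kg m⁻³

ρ_c h = (ρ_m − ρ_c) r → ρ_c (h + r) = ρ_m r → ρ_c = ρ_m r / (h + r).
ρ_c = 3280 × 28.4 km / (4.17 km + 28.4 km) = 2860 kg m⁻³.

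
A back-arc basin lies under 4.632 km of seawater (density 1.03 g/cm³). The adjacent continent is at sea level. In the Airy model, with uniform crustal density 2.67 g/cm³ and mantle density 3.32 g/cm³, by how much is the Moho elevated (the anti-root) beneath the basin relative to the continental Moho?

In Airy isostatic equilibrium: replacing crust with seawater at the top is compensated by replacing crust with mantle at the base: d (ρ_c − ρ_w) = a (ρ_m − ρ_c).
a = d (ρ_c − ρ_w)/(ρ_m − ρ_c) = 4.632 km × 1.64/0.65 = 11.7 km.

11.7 km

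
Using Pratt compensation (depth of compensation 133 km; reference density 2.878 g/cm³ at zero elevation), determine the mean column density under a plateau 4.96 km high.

2.77 g/cm³

Pratt balance: ρ_ref D = ρ (D + h).
ρ = ρ_ref D/(D + h) = 2.878 × 133 km/(133 km + 4.96 km) = 2.77 g/cm³.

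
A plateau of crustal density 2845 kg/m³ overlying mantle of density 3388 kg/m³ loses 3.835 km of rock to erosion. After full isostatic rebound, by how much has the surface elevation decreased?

0.615 km

Rebound u = e ρ_c/ρ_m = 3.835 km × 2845/3388 = 3.22 km.
Net surface drop = e − u = 3.835 km − 3.22 km = e (ρ_m − ρ_c)/ρ_m = 0.615 km.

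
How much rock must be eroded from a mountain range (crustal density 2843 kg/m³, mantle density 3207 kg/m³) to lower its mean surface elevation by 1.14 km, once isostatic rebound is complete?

Net drop Δ = e − u = e − e ρ_c/ρ_m = e (ρ_m − ρ_c)/ρ_m.
e = Δ ρ_m/(ρ_m − ρ_c) = 1.14 km × 3207/364 = 10 km.

10 km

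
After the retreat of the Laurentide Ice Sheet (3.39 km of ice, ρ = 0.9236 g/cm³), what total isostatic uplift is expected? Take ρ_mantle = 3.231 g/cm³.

Removing the load lets mantle flow back in; uplift u satisfies ρ_ice t = ρ_m u.
u = t ρ_ice/ρ_m = 3.39 km × 0.9236/3.231 = 0.969 km.

0.969 km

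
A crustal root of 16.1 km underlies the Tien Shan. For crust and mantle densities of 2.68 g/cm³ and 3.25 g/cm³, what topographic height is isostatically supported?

For local isostatic compensation: ρ_c h = (ρ_m − ρ_c) r.
h = r (ρ_m − ρ_c) / ρ_c = 16.1 km × (3.25 − 2.68) / 2.68 = 3.42 km.

3.42 km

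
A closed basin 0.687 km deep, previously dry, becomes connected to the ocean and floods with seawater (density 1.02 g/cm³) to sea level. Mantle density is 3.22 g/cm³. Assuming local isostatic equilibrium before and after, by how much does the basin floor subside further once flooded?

0.319 km

After flooding the water column is d + s deep. Its weight must equal the weight of mantle displaced by the extra subsidence s: (d + s) ρ_w = s ρ_m.
s = d ρ_w / (ρ_m − ρ_w) = 0.687 km × 1.02/(3.22 − 1.02) = 0.319 km.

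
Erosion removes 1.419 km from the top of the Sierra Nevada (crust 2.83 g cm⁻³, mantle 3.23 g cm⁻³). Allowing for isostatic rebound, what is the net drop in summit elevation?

Rebound u = e ρ_c/ρ_m = 1.419 km × 2.83/3.23 = 1.243 km.
Net surface drop = e − u = 1.419 km − 1.243 km = e (ρ_m − ρ_c)/ρ_m = 0.176 km.

0.176 km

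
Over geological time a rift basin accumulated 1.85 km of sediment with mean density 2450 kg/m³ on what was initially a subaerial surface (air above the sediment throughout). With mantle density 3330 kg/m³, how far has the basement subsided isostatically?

1.36 km

Subaerial load: s = t ρ_sed / ρ_m = 1.85 km × 2450/3330 = 1.36 km.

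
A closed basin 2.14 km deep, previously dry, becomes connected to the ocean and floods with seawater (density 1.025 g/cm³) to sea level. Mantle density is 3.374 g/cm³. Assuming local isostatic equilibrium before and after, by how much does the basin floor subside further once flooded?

0.934 km

After flooding the water column is d + s deep. Its weight must equal the weight of mantle displaced by the extra subsidence s: (d + s) ρ_w = s ρ_m.
s = d ρ_w / (ρ_m − ρ_w) = 2.14 km × 1.025/(3.374 − 1.025) = 0.934 km.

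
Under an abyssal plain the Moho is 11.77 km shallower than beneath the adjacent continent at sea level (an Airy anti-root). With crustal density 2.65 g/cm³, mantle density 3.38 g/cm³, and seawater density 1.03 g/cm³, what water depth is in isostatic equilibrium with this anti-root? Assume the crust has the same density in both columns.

5.3 km

Replacing a thickness d of crust by seawater at the top must be balanced by replacing crust with mantle at the base: d (ρ_c − ρ_w) = a (ρ_m − ρ_c).
d = a (ρ_m − ρ_c)/(ρ_c − ρ_w) = 11.77 km × 0.73/1.62 = 5.3 km.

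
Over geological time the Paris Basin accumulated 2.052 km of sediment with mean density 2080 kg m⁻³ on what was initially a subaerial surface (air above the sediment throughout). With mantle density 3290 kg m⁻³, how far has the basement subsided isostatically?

Subaerial load: s = t ρ_sed / ρ_m = 2.052 km × 2080/3290 = 1.3 km.

1.3 km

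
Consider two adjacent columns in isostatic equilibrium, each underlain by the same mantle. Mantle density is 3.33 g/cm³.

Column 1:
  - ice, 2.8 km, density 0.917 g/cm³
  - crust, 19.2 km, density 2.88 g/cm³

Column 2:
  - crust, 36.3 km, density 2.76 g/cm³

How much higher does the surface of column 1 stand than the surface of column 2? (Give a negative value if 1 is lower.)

For any compensation level in the mantle, the mantle terms cancel and isostasy reduces to e = (Σt_1 − Σt_2) − (Σ(ρt)_1 − Σ(ρt)_2) / ρ_m.
Σt_1 = 22 km; Σt_2 = 36.3 km; Σ(ρt)_1 = 57.8636; Σ(ρt)_2 = 100.188 (in km·g/cm³).
e = (22 − 36.3) − (57.8636 − 100.188) / 3.33 = −1.59 km.

−1.59 km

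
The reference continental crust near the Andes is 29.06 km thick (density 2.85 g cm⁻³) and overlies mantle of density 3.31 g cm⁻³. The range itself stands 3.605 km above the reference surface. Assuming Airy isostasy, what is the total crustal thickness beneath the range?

55 km

Root depth r = h ρ_c / (ρ_m − ρ_c) = 3.605 km × 2.85 / 0.46 = 22.34 km.
Total thickness = T + h + r = 29.06 km + 3.605 km + 22.34 km = 55 km.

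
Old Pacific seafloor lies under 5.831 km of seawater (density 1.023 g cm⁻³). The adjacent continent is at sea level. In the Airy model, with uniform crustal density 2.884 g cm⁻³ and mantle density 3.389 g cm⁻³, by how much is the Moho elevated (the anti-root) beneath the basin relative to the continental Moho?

21.5 km

Equating mass per unit area of the two columns: replacing crust with seawater at the top is compensated by replacing crust with mantle at the base: d (ρ_c − ρ_w) = a (ρ_m − ρ_c).
a = d (ρ_c − ρ_w)/(ρ_m − ρ_c) = 5.831 km × 1.861/0.505 = 21.5 km.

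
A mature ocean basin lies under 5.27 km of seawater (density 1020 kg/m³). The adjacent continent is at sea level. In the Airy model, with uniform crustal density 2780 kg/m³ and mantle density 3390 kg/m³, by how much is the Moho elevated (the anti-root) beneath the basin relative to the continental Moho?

15.2 km

For local isostatic compensation: replacing crust with seawater at the top is compensated by replacing crust with mantle at the base: d (ρ_c − ρ_w) = a (ρ_m − ρ_c).
a = d (ρ_c − ρ_w)/(ρ_m − ρ_c) = 5.27 km × 1760/610 = 15.2 km.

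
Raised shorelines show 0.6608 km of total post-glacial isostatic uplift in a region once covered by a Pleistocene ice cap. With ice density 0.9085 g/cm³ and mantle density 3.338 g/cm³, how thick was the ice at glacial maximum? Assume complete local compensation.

u = t ρ_ice/ρ_m → t = u ρ_m/ρ_ice = 0.6608 km × 3.338/0.9085 = 2.43 km.

2.43 km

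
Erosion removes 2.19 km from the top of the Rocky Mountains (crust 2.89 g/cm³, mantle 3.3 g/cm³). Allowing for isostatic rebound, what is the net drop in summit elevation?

Rebound u = e ρ_c/ρ_m = 2.19 km × 2.89/3.3 = 1.918 km.
Net surface drop = e − u = 2.19 km − 1.918 km = e (ρ_m − ρ_c)/ρ_m = 0.272 km.

0.272 km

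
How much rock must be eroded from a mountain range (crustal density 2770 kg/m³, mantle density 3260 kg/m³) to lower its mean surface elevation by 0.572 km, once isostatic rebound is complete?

Net drop Δ = e − u = e − e ρ_c/ρ_m = e (ρ_m − ρ_c)/ρ_m.
e = Δ ρ_m/(ρ_m − ρ_c) = 0.572 km × 3260/490 = 3.81 km.

3.81 km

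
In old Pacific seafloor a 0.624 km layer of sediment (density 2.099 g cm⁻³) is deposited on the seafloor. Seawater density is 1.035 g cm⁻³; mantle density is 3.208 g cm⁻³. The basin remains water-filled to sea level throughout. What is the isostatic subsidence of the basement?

0.306 km

Submarine loading: the sediment displaces seawater, and the subsidence is in turn flooded, so s (ρ_m − ρ_w) = t (ρ_sed − ρ_w).
s = 0.624 km × (2.099 − 1.035) / (3.208 − 1.035) = 0.306 km.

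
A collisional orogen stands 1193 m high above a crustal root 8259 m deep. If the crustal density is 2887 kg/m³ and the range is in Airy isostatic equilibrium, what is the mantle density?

Airy balance: ρ_c h = (ρ_m − ρ_c) r → ρ_m = ρ_c (1 + h/r).
ρ_m = 2887 × (1 + 1193 m/8259 m) = 3300 kg/m³.

3300 kg/m³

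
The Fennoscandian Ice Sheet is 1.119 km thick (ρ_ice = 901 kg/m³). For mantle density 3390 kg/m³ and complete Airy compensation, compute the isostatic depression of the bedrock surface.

0.297 km

Balancing pressure at the compensation depth: the ice load ρ_ice t is balanced by mantle displaced below, ρ_m s.
s = t ρ_ice / ρ_m = 1.119 km × 901/3390 = 0.297 km.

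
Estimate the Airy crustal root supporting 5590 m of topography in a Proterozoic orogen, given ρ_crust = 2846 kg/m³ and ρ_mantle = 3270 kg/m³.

37500 m

Balancing pressure at the compensation depth: the weight of the topography is balanced by the buoyancy of the root, ρ_c h = (ρ_m − ρ_c) r.
r = h · ρ_c / (ρ_m − ρ_c) = 5590 m × 2846 / (3270 − 2846) = 37500 m.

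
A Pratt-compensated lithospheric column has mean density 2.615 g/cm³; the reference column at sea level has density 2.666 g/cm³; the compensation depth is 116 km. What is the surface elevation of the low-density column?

2.26 km

ρ_ref D = ρ (D + h) → h = D (ρ_ref − ρ)/ρ.
h = 116 km × (2.666 − 2.615)/2.615 = 2.26 km.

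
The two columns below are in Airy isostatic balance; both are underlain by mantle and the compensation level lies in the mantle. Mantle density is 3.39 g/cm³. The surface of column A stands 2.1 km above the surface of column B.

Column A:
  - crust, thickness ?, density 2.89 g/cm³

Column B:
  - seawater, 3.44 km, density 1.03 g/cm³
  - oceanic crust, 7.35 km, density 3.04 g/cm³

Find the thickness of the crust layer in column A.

Take the compensation level at the base of the deeper column (depth z_c below the surface of column A) and equate Σ ρ_i t_i down to z_c; mantle fills any gap and the z_c terms cancel.
Column A: x×2.89 + (z_c − 0 − x)×3.39
Column B: 2.1×0 + 3.44×1.03 + 7.35×3.04 + (z_c − 2.1 − 10.79)×3.39
The z_c×3.39 term appears on both sides and cancels. Collect the known terms of each column as K = Σ(ρt)_known − 3.39 × (depth of known layers): K_A = 0 − 3.39×0 = 0; K_B = 25.8872 − 3.39×(2.1 + 10.79) = −17.8099.
Balance: K_A − x×(3.39 − 2.89) = K_B, so x = (K_A − K_B)/(3.39 − 2.89) = 17.8099/0.5 = 35.6 km.

35.6 km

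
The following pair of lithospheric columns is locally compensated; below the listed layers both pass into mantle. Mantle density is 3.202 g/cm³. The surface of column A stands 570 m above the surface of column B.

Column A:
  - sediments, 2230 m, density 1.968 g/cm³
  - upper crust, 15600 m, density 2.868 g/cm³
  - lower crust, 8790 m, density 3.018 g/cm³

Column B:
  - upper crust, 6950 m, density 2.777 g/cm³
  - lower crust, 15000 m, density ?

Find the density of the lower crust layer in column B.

2.88 g/cm³

Take the compensation level at the base of the deeper column (depth z_c below the surface of column A) and equate Σ ρ_i t_i down to z_c; mantle fills any gap and the z_c terms cancel.
Column A: 2230×1.968 + 15600×2.868 + 8790×3.018 + (z_c − 26620)×3.202
Column B: 570×0 + 6950×2.777 + 15000×ρ + (z_c − 570 − 21950)×3.202
The z_c×3.202 term appears on both sides and cancels. Collect the known terms of each column as K = Σ(ρt)_known − 3.202 × (depth of known layers): K_A = 75657.66 − 3.202×26620 = −9579.58; K_B = 19300.15 − 3.202×(570 + 21950) = −52808.89.
Balance: K_A = K_B + 15000×ρ, so ρ = (K_A − K_B)/15000 = 43229.3/15000 = 2.88 g/cm³.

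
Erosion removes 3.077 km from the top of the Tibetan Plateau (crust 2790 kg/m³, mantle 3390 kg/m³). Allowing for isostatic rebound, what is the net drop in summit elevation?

0.545 km

Rebound u = e ρ_c/ρ_m = 3.077 km × 2790/3390 = 2.532 km.
Net surface drop = e − u = 3.077 km − 2.532 km = e (ρ_m − ρ_c)/ρ_m = 0.545 km.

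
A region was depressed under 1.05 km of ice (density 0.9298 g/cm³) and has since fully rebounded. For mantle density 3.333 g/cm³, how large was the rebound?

0.293 km

Removing the load lets mantle flow back in; uplift u satisfies ρ_ice t = ρ_m u.
u = t ρ_ice/ρ_m = 1.05 km × 0.9298/3.333 = 0.293 km.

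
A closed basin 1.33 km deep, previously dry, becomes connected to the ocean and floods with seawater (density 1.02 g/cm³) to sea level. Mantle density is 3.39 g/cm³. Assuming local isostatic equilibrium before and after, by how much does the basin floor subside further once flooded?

After flooding the water column is d + s deep. Its weight must equal the weight of mantle displaced by the extra subsidence s: (d + s) ρ_w = s ρ_m.
s = d ρ_w / (ρ_m − ρ_w) = 1.33 km × 1.02/(3.39 − 1.02) = 0.572 km.

0.572 km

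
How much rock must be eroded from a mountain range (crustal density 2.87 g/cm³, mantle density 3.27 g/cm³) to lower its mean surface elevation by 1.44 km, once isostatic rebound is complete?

11.8 km

Net drop Δ = e − u = e − e ρ_c/ρ_m = e (ρ_m − ρ_c)/ρ_m.
e = Δ ρ_m/(ρ_m − ρ_c) = 1.44 km × 3.27/0.4 = 11.8 km.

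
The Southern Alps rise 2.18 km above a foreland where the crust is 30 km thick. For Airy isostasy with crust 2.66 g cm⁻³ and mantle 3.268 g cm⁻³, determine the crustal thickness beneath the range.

41.7 km

Root depth r = h ρ_c / (ρ_m − ρ_c) = 2.18 km × 2.66 / 0.608 = 9.537 km.
Total thickness = T + h + r = 30 km + 2.18 km + 9.537 km = 41.7 km.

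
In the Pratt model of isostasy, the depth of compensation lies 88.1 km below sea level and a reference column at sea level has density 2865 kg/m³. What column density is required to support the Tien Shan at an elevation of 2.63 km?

Pratt balance: ρ_ref D = ρ (D + h).
ρ = ρ_ref D/(D + h) = 2865 × 88.1 km/(88.1 km + 2.63 km) = 2780 kg/m³.

2780 kg/m³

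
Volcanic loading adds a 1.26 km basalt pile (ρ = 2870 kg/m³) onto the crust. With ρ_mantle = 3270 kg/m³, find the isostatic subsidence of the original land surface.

Subaerial loading: s = t ρ_load / ρ_m.
s = 1.26 km × 2870/3270 = 1.11 km.

1.11 km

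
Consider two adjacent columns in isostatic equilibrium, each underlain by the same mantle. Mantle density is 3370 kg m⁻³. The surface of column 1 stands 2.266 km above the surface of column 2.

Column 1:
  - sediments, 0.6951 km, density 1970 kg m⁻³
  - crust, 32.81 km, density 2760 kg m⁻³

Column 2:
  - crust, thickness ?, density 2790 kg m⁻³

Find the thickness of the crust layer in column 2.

23 km

Take the compensation level at the base of the deeper column (depth z_c below the surface of column 1) and equate Σ ρ_i t_i down to z_c; mantle fills any gap and the z_c terms cancel.
Column 1: 0.6951×1970 + 32.81×2760 + (z_c − 33.5051)×3370
Column 2: 2.266×0 + x×2790 + (z_c − 2.266 − 0 − x)×3370
The z_c×3370 term appears on both sides and cancels. Collect the known terms of each column as K = Σ(ρt)_known − 3370 × (depth of known layers): K_1 = 91924.947 − 3370×33.5051 = −20987.24; K_2 = 0 − 3370×(2.266 + 0) = −7636.42.
Balance: K_1 = K_2 − x×(3370 − 2790), so x = (K_2 − K_1)/(3370 − 2790) = 13350.8/580 = 23 km.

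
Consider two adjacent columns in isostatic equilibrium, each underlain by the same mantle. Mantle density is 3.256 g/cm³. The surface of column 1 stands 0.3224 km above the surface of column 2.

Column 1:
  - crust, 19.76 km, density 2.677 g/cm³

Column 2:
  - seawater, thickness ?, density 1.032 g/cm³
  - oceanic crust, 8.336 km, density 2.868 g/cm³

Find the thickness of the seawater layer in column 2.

3.22 km

Take the compensation level at the base of the deeper column (depth z_c below the surface of column 1) and equate Σ ρ_i t_i down to z_c; mantle fills any gap and the z_c terms cancel.
Column 1: 19.76×2.677 + (z_c − 19.76)×3.256
Column 2: 0.3224×0 + x×1.032 + 8.336×2.868 + (z_c − 0.3224 − 8.336 − x)×3.256
The z_c×3.256 term appears on both sides and cancels. Collect the known terms of each column as K = Σ(ρt)_known − 3.256 × (depth of known layers): K_1 = 52.89752 − 3.256×19.76 = −11.44104; K_2 = 23.907648 − 3.256×(0.3224 + 8.336) = −4.2841024.
Balance: K_1 = K_2 − x×(3.256 − 1.032), so x = (K_2 − K_1)/(3.256 − 1.032) = 7.15694/2.224 = 3.22 km.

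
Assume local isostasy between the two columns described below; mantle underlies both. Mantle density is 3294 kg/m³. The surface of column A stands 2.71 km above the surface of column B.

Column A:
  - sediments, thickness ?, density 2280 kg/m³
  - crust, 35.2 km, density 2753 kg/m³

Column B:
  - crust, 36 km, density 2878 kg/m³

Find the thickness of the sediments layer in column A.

4.79 km

Take the compensation level at the base of the deeper column (depth z_c below the surface of column A) and equate Σ ρ_i t_i down to z_c; mantle fills any gap and the z_c terms cancel.
Column A: x×2280 + 35.2×2753 + (z_c − 35.2 − x)×3294
Column B: 2.71×0 + 36×2878 + (z_c − 2.71 − 36)×3294
The z_c×3294 term appears on both sides and cancels. Collect the known terms of each column as K = Σ(ρt)_known − 3294 × (depth of known layers): K_A = 96905.6 − 3294×35.2 = −19043.2; K_B = 103608 − 3294×(2.71 + 36) = −23902.74.
Balance: K_A − x×(3294 − 2280) = K_B, so x = (K_A − K_B)/(3294 − 2280) = 4859.54/1014 = 4.79 km.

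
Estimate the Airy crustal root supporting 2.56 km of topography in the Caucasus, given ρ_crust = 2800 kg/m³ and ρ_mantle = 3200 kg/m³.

In Airy isostatic equilibrium: the weight of the topography is balanced by the buoyancy of the root, ρ_c h = (ρ_m − ρ_c) r.
r = h · ρ_c / (ρ_m − ρ_c) = 2.56 km × 2800 / (3200 − 2800) = 17.9 km.

17.9 km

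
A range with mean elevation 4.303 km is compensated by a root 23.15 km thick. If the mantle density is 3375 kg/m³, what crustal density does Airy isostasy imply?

2850 kg/m³

ρ_c h = (ρ_m − ρ_c) r → ρ_c (h + r) = ρ_m r → ρ_c = ρ_m r / (h + r).
ρ_c = 3375 × 23.15 km / (4.303 km + 23.15 km) = 2850 kg/m³.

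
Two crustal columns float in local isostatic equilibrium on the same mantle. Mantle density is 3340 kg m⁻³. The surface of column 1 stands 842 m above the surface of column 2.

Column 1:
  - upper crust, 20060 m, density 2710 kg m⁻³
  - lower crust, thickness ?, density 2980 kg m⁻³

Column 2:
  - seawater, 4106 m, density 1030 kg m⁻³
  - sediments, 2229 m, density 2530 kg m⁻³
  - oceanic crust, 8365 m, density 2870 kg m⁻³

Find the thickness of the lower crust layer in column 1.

15000 m

Take the compensation level at the base of the deeper column (depth z_c below the surface of column 1) and equate Σ ρ_i t_i down to z_c; mantle fills any gap and the z_c terms cancel.
Column 1: 20060×2710 + x×2980 + (z_c − 20060 − x)×3340
Column 2: 842×0 + 4106×1030 + 2229×2530 + 8365×2870 + (z_c − 842 − 14700)×3340
The z_c×3340 term appears on both sides and cancels. Collect the known terms of each column as K = Σ(ρt)_known − 3340 × (depth of known layers): K_1 = 54362600 − 3340×20060 = −12637800; K_2 = 33876100 − 3340×(842 + 14700) = −18034180.
Balance: K_1 − x×(3340 − 2980) = K_2, so x = (K_1 − K_2)/(3340 − 2980) = 5396380/360 = 15000 m.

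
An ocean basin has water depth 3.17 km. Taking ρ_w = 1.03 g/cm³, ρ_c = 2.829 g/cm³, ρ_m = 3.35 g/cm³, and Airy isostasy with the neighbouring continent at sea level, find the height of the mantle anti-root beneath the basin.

By Archimedes' principle applied to the lithosphere: replacing crust with seawater at the top is compensated by replacing crust with mantle at the base: d (ρ_c − ρ_w) = a (ρ_m − ρ_c).
a = d (ρ_c − ρ_w)/(ρ_m − ρ_c) = 3.17 km × 1.799/0.521 = 10.9 km.

10.9 km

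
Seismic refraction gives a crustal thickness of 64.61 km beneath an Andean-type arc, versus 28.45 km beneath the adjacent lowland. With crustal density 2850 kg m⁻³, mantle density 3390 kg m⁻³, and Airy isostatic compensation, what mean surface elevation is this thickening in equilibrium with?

5.76 km

Excess crust Δ = 64.61 km − 28.45 km = 36.16 km, split between elevation h and root r with h + r = Δ.
Airy balance ρ_c h = (ρ_m − ρ_c) r gives r = h ρ_c/(ρ_m − ρ_c), so h (1 + ρ_c/(ρ_m − ρ_c)) = Δ, i.e. h = Δ (ρ_m − ρ_c)/ρ_m.
h = 36.16 km × 540/3390 = 5.76 km.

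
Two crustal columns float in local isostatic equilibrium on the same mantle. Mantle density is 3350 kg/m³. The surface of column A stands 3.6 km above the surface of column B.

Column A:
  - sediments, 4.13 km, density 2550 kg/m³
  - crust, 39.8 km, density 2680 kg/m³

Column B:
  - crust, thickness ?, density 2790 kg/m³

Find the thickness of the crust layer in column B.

32 km

Take the compensation level at the base of the deeper column (depth z_c below the surface of column A) and equate Σ ρ_i t_i down to z_c; mantle fills any gap and the z_c terms cancel.
Column A: 4.13×2550 + 39.8×2680 + (z_c − 43.93)×3350
Column B: 3.6×0 + x×2790 + (z_c − 3.6 − 0 − x)×3350
The z_c×3350 term appears on both sides and cancels. Collect the known terms of each column as K = Σ(ρt)_known − 3350 × (depth of known layers): K_A = 117195.5 − 3350×43.93 = −29970; K_B = 0 − 3350×(3.6 + 0) = −12060.
Balance: K_A = K_B − x×(3350 − 2790), so x = (K_B − K_A)/(3350 − 2790) = 17910/560 = 32 km.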